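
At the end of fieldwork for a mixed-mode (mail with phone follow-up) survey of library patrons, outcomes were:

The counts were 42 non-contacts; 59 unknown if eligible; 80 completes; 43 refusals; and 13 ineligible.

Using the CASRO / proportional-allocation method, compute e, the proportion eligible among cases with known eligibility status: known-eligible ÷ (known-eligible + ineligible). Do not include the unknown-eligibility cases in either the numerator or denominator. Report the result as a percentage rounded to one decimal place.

Eligible (known): 80 + 43 + 42 = 165
e = 165 / (165 + 13) = 165 / 178 = 0.9270

92.7%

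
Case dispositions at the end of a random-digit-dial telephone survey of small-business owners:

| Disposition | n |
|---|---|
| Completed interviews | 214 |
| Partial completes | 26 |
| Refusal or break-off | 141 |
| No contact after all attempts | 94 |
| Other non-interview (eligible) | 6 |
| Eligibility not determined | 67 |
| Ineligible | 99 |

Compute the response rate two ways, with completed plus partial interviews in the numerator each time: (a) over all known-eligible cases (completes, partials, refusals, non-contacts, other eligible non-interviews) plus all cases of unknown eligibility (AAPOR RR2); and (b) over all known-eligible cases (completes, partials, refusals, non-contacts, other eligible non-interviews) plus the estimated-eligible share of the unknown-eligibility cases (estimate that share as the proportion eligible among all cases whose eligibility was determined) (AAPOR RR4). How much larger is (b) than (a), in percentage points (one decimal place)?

Top → 214 + 26 = 240
Denom → 214 + 26 + 141 + 94 + 6 + 67 = 548
RR2 = 240 / 548 = 0.4380
Eligible (known) → 214 + 26 + 141 + 94 + 6 = 481
e = 481 / (481 + 99) = 481 / 580 = 0.8293
Eligible share of unknowns → 0.8293 × 67 = 55.56
Denom → 481 + 55.56 = 536.56
RR4 = 240 / 536.56 = 0.4473
Difference = 44.73 − 43.80 = 0.93 percentage points

0.9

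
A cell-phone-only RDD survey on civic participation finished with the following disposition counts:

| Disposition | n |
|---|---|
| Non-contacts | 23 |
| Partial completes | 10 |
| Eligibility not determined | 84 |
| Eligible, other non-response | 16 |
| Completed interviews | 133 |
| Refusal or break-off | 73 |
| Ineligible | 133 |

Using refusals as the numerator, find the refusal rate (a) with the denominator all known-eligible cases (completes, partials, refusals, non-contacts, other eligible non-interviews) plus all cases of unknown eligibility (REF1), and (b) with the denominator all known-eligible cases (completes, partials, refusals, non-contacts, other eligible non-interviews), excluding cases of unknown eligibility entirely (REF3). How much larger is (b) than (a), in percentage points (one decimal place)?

7.1

Num = 73
Denom = 133 + 10 + 73 + 23 + 16 + 84 = 339
REF1 = 73 / 339 = 0.2153
Denom = 133 + 10 + 73 + 23 + 16 = 255
REF3 = 73 / 255 = 0.2863
Difference = 28.63 − 21.53 = 7.10 percentage points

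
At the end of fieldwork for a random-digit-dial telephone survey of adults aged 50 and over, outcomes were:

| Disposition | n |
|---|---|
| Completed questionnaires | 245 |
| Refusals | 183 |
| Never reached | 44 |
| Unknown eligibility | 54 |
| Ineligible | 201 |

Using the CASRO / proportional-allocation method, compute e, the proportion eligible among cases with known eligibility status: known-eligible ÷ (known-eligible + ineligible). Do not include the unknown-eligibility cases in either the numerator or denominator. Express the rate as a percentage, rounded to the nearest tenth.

Eligible (known) → 245 + 183 + 44 = 472
e = 472 / (472 + 201) = 472 / 673 = 0.7013

70.1%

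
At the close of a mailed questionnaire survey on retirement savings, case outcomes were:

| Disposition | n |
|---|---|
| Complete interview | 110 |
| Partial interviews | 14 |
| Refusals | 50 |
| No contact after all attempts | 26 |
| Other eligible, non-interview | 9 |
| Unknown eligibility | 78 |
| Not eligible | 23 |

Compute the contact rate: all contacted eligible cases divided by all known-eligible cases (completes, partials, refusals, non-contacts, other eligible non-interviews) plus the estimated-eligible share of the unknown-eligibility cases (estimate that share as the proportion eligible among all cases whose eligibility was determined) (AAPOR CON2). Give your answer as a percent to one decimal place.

Num → 110 + 14 + 50 + 9 = 183
Known eligible → 110 + 14 + 50 + 26 + 9 = 209
e = 209 / (209 + 23) = 209 / 232 = 0.9009
Eligible share of unknowns → 0.9009 × 78 = 70.27
Denom → 209 + 70.27 = 279.27
CON2 = 183 / 279.27 = 0.6553

65.5%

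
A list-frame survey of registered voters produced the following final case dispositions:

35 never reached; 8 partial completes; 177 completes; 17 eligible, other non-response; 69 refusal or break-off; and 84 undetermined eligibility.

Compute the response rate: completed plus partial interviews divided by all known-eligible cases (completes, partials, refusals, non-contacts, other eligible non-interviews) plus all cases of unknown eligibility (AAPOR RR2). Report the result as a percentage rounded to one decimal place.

47.4%

Numerator: 177 + 8 = 185
Denom: 177 + 8 + 69 + 35 + 17 + 84 = 390
RR2 = 185 / 390 = 0.4744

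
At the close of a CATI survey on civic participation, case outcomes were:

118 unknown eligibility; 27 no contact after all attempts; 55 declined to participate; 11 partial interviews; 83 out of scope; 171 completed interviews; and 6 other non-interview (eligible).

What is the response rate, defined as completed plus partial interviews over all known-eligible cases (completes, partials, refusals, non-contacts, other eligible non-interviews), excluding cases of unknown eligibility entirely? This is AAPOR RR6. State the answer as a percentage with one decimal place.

67.4%

Numerator → 171 + 11 = 182
Base → 171 + 11 + 55 + 27 + 6 = 270
RR6 = 182 / 270 = 0.6741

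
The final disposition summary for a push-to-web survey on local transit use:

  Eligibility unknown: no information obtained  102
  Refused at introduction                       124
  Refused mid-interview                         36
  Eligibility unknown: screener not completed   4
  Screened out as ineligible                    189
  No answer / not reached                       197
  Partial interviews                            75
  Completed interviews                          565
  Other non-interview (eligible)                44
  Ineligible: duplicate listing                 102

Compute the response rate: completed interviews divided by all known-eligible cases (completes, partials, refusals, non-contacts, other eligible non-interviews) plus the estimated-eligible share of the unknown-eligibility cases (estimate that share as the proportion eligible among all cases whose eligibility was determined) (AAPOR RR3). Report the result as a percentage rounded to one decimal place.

50.3%

Refused = 124 + 36 = 160
Unknown if eligible = 4 + 102 = 106
Ineligible = 189 + 102 = 291
Num: 565
Known eligible: 565 + 75 + 160 + 197 + 44 = 1041
e = 1041 / (1041 + 291) = 1041 / 1332 = 0.7815
Eligible share of unknowns: 0.7815 × 106 = 82.84
Denom: 1041 + 82.84 = 1123.84
RR3 = 565 / 1123.84 = 0.5027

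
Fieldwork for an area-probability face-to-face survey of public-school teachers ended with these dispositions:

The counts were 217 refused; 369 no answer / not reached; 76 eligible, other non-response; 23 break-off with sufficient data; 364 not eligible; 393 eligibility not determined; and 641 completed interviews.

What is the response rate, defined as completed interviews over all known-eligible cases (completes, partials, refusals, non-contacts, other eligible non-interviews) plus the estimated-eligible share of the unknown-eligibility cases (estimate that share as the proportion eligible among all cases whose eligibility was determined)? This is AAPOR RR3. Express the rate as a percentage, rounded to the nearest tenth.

Numerator → 641
Known eligible → 641 + 23 + 217 + 369 + 76 = 1326
e = 1326 / (1326 + 364) = 1326 / 1690 = 0.7846
e × U → 0.7846 × 393 = 308.35
Denom → 1326 + 308.35 = 1634.35
RR3 = 641 / 1634.35 = 0.3922

39.2%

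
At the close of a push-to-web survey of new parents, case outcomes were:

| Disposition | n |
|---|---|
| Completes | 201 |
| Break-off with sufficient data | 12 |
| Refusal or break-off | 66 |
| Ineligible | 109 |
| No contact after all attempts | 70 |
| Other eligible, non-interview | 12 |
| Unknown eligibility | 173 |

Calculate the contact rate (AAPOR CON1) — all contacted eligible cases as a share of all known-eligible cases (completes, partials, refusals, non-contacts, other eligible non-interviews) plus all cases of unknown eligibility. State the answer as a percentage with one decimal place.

54.5%

Numerator → 201 + 12 + 66 + 12 = 291
Denom → 201 + 12 + 66 + 70 + 12 + 173 = 534
CON1 = 291 / 534 = 0.5449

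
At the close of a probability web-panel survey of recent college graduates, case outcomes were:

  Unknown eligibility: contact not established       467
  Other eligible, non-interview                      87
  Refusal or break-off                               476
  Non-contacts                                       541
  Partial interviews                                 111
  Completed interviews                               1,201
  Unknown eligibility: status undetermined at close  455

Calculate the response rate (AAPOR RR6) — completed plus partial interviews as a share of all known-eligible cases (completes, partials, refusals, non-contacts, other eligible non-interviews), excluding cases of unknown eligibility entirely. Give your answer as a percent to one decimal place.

Eligibility not determined = 467 + 455 = 922
Num = 1201 + 111 = 1312
Base = 1201 + 111 + 476 + 541 + 87 = 2416
RR6 = 1312 / 2416 = 0.5430

54.3%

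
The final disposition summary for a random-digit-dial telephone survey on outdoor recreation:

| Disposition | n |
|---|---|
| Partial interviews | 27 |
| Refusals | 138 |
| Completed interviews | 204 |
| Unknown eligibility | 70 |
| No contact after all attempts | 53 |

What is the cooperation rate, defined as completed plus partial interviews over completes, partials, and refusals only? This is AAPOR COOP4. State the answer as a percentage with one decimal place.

62.6%

Numerator = 204 + 27 = 231
Base = 204 + 27 + 138 = 369
COOP4 = 231 / 369 = 0.6260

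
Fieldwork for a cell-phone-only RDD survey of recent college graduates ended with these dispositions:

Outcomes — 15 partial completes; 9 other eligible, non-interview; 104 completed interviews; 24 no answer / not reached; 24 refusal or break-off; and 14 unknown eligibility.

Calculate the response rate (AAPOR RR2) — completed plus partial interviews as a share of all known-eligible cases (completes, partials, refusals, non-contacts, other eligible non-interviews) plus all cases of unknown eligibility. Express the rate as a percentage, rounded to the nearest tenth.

Top = 104 + 15 = 119
Denominator = 104 + 15 + 24 + 24 + 9 + 14 = 190
RR2 = 119 / 190 = 0.6263

62.6%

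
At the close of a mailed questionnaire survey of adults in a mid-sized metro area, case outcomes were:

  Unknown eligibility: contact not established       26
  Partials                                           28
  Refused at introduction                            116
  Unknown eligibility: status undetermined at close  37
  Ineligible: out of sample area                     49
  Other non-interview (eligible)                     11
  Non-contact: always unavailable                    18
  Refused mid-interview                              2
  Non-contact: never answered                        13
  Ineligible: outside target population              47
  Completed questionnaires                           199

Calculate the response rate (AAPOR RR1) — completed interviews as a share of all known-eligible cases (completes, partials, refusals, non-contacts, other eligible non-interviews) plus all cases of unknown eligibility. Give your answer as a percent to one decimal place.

44.2%

Declined to participate = 116 + 2 = 118
Never reached = 13 + 18 = 31
Unknown if eligible = 26 + 37 = 63
Screened out, ineligible = 47 + 49 = 96
Num: 199
Base: 199 + 28 + 118 + 31 + 11 + 63 = 450
RR1 = 199 / 450 = 0.4422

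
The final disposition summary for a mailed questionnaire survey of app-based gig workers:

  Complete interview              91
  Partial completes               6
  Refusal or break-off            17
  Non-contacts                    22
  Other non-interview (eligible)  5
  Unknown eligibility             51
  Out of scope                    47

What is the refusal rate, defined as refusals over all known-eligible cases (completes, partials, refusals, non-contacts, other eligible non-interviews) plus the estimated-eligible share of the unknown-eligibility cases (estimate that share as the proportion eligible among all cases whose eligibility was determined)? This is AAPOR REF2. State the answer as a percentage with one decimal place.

Num → 17
Determined eligible → 91 + 6 + 17 + 22 + 5 = 141
e = 141 / (141 + 47) = 141 / 188 = 0.7500
Eligible share of unknowns → 0.7500 × 51 = 38.25
Denominator → 141 + 38.25 = 179.25
REF2 = 17 / 179.25 = 0.0948

9.5%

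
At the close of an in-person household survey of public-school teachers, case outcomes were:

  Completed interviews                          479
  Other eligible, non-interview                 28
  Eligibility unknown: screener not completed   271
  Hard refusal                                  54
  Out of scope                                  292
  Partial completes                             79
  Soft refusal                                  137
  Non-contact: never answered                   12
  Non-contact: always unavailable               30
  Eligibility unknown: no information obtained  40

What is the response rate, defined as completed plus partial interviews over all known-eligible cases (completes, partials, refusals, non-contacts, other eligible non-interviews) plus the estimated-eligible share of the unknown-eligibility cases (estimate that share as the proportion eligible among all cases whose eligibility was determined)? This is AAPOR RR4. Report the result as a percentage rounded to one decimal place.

53.2%

Refused = 54 + 137 = 191
No contact after all attempts = 12 + 30 = 42
Eligibility not determined = 271 + 40 = 311
Num → 479 + 79 = 558
Known eligible → 479 + 79 + 191 + 42 + 28 = 819
e = 819 / (819 + 292) = 819 / 1111 = 0.7372
e × U → 0.7372 × 311 = 229.27
Denom → 819 + 229.27 = 1048.27
RR4 = 558 / 1048.27 = 0.5323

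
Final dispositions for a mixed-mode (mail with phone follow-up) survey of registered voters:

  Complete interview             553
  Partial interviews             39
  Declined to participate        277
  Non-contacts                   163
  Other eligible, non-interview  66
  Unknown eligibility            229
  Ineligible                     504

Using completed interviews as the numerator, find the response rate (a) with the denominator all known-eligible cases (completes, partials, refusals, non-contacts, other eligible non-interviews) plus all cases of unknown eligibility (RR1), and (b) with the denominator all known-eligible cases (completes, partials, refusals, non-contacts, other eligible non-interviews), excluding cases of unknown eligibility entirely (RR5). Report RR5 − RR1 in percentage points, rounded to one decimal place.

Top: 553
Denom: 553 + 39 + 277 + 163 + 66 + 229 = 1327
RR1 = 553 / 1327 = 0.4167
Denom: 553 + 39 + 277 + 163 + 66 = 1098
RR5 = 553 / 1098 = 0.5036
Difference = 50.36 − 41.67 = 8.69 percentage points

8.7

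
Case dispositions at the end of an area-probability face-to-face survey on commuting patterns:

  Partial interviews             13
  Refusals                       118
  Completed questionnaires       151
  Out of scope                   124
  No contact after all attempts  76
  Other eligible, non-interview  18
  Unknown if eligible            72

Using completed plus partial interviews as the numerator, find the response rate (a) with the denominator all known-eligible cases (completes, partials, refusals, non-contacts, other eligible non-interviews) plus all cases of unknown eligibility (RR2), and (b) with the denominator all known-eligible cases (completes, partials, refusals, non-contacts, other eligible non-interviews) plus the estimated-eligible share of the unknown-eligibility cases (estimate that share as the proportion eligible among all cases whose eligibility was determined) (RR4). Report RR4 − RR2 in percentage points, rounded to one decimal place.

1.5

Top: 151 + 13 = 164
Denom: 151 + 13 + 118 + 76 + 18 + 72 = 448
RR2 = 164 / 448 = 0.3661
Determined eligible: 151 + 13 + 118 + 76 + 18 = 376
e = 376 / (376 + 124) = 376 / 500 = 0.7520
Eligible share of unknowns: 0.7520 × 72 = 54.14
Denom: 376 + 54.14 = 430.14
RR4 = 164 / 430.14 = 0.3813
Difference = 38.13 − 36.61 = 1.52 percentage points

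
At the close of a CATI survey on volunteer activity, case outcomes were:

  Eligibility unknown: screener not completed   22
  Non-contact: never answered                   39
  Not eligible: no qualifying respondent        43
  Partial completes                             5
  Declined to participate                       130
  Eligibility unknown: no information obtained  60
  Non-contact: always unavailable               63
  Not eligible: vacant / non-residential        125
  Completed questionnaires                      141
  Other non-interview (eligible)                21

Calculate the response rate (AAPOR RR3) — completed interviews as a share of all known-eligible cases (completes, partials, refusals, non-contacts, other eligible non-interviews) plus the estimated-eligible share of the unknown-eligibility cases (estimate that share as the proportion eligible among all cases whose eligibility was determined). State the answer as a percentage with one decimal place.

Never reached = 39 + 63 = 102
Unknown if eligible = 22 + 60 = 82
Out of scope = 43 + 125 = 168
Top: 141
Determined eligible: 141 + 5 + 130 + 102 + 21 = 399
e = 399 / (399 + 168) = 399 / 567 = 0.7037
e × U: 0.7037 × 82 = 57.70
Denominator: 399 + 57.70 = 456.70
RR3 = 141 / 456.70 = 0.3087

30.9%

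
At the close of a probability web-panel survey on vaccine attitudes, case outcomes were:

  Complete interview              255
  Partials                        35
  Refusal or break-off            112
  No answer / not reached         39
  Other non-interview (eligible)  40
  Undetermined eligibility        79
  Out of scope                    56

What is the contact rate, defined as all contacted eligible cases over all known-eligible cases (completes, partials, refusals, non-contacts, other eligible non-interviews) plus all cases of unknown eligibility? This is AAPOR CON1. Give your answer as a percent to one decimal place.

Top = 255 + 35 + 112 + 40 = 442
Denominator = 255 + 35 + 112 + 39 + 40 + 79 = 560
CON1 = 442 / 560 = 0.7893

78.9%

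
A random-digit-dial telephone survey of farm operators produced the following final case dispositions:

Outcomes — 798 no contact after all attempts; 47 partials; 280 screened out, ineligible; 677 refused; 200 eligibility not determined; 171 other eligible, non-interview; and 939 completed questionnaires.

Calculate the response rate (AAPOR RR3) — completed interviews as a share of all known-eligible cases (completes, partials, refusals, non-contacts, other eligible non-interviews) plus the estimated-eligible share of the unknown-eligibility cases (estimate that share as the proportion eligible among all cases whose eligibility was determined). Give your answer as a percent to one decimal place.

Top = 939
Eligible (known) = 939 + 47 + 677 + 798 + 171 = 2632
e = 2632 / (2632 + 280) = 2632 / 2912 = 0.9038
e × U = 0.9038 × 200 = 180.76
Base = 2632 + 180.76 = 2812.76
RR3 = 939 / 2812.76 = 0.3338

33.4%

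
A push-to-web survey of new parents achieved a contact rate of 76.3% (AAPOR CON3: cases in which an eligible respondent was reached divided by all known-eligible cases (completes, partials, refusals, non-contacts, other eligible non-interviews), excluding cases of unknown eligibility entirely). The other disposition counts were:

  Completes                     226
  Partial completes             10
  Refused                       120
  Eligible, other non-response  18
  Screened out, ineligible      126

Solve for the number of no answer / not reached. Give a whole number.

Numerator → 226 + 10 + 120 + 18 = 374
CON3 = 374 / D = 0.763
D = 374 / 0.763 = 490.2
Other denominator terms total 374
no answer / not reached = 490.2 − 374 ≈ 116

116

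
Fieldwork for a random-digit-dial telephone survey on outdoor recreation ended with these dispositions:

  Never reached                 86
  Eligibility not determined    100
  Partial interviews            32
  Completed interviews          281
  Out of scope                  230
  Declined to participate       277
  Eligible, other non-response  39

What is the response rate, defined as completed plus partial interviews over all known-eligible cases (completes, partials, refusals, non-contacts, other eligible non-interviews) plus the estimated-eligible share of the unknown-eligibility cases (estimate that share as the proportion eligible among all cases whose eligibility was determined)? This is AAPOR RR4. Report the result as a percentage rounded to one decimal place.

39.6%

Numerator → 281 + 32 = 313
Known eligible → 281 + 32 + 277 + 86 + 39 = 715
e = 715 / (715 + 230) = 715 / 945 = 0.7566
Eligible share of unknowns → 0.7566 × 100 = 75.66
Denom → 715 + 75.66 = 790.66
RR4 = 313 / 790.66 = 0.3959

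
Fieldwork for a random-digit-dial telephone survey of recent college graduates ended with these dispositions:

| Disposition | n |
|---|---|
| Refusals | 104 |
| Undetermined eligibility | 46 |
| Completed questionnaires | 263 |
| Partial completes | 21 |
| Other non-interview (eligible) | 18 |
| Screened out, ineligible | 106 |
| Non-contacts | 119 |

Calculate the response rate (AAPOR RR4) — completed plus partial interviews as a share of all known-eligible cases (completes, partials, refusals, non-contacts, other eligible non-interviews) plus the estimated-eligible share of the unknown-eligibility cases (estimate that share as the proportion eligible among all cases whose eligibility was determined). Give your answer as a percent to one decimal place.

Num → 263 + 21 = 284
Determined eligible → 263 + 21 + 104 + 119 + 18 = 525
e = 525 / (525 + 106) = 525 / 631 = 0.8320
Eligible share of unknowns → 0.8320 × 46 = 38.27
Denominator → 525 + 38.27 = 563.27
RR4 = 284 / 563.27 = 0.5042

50.4%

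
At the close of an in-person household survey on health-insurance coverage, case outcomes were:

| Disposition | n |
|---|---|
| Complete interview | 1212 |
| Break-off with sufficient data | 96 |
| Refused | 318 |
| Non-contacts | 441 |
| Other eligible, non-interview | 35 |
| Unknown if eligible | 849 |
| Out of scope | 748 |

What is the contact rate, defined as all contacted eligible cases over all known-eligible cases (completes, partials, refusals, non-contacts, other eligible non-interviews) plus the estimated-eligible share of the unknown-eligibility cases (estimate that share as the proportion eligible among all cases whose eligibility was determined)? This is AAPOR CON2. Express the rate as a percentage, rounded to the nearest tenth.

60.9%

Numerator → 1212 + 96 + 318 + 35 = 1661
Determined eligible → 1212 + 96 + 318 + 441 + 35 = 2102
e = 2102 / (2102 + 748) = 2102 / 2850 = 0.7375
e × U → 0.7375 × 849 = 626.14
Denominator → 2102 + 626.14 = 2728.14
CON2 = 1661 / 2728.14 = 0.6088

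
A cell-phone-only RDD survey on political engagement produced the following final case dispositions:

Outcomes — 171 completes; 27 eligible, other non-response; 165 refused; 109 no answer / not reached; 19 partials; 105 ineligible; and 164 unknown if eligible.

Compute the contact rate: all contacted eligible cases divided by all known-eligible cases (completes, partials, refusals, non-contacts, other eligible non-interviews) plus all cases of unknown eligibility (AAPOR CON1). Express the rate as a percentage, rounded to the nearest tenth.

58.3%

Num → 171 + 19 + 165 + 27 = 382
Denom → 171 + 19 + 165 + 109 + 27 + 164 = 655
CON1 = 382 / 655 = 0.5832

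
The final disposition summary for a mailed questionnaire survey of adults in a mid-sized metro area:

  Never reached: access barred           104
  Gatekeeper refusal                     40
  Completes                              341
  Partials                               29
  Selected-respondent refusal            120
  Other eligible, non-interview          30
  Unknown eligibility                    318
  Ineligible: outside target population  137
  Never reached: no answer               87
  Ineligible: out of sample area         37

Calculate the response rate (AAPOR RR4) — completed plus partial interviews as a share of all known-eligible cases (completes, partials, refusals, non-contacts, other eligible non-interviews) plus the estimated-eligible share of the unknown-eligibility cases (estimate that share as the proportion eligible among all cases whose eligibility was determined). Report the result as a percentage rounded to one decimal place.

36.7%

Refusal or break-off = 40 + 120 = 160
Non-contacts = 87 + 104 = 191
Not eligible = 137 + 37 = 174
Num = 341 + 29 = 370
Known eligible = 341 + 29 + 160 + 191 + 30 = 751
e = 751 / (751 + 174) = 751 / 925 = 0.8119
e × U = 0.8119 × 318 = 258.18
Base = 751 + 258.18 = 1009.18
RR4 = 370 / 1009.18 = 0.3666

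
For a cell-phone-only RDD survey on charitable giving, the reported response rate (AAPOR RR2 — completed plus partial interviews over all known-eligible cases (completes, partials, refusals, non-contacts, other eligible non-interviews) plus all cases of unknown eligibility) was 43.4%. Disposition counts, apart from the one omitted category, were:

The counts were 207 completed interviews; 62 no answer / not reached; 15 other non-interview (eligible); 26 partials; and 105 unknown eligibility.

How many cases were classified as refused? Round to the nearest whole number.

122

Numerator → 207 + 26 = 233
RR2 = 233 / D = 0.434
D = 233 / 0.434 = 536.9
Other denominator terms total 415
refused = 536.9 − 415 ≈ 122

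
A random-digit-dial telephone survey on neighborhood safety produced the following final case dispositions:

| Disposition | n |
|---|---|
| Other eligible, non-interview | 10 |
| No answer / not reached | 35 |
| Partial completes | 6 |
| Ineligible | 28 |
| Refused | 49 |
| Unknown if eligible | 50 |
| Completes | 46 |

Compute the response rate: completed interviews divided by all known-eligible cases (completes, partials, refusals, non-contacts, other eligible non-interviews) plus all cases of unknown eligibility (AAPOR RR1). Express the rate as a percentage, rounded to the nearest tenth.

Numerator: 46
Base: 46 + 6 + 49 + 35 + 10 + 50 = 196
RR1 = 46 / 196 = 0.2347

23.5%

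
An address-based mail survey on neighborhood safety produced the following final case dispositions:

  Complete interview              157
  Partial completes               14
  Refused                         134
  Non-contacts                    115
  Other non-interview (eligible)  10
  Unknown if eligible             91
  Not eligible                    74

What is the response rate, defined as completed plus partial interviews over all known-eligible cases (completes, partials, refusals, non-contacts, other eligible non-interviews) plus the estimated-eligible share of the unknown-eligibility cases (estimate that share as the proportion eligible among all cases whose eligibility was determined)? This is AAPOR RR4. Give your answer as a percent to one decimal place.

33.7%

Num = 157 + 14 = 171
Eligible (known) = 157 + 14 + 134 + 115 + 10 = 430
e = 430 / (430 + 74) = 430 / 504 = 0.8532
Eligible share of unknowns = 0.8532 × 91 = 77.64
Base = 430 + 77.64 = 507.64
RR4 = 171 / 507.64 = 0.3369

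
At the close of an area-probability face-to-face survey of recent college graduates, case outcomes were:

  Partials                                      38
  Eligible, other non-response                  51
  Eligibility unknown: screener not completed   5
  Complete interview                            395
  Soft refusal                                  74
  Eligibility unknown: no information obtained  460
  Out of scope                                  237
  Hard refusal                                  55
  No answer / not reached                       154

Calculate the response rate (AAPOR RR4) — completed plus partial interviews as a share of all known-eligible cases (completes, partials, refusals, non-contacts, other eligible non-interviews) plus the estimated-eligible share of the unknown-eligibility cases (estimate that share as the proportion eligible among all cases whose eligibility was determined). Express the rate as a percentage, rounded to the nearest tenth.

38.6%

Refused = 55 + 74 = 129
Unknown if eligible = 5 + 460 = 465
Num → 395 + 38 = 433
Known eligible → 395 + 38 + 129 + 154 + 51 = 767
e = 767 / (767 + 237) = 767 / 1004 = 0.7639
Estimated eligible among unknowns → 0.7639 × 465 = 355.21
Base → 767 + 355.21 = 1122.21
RR4 = 433 / 1122.21 = 0.3858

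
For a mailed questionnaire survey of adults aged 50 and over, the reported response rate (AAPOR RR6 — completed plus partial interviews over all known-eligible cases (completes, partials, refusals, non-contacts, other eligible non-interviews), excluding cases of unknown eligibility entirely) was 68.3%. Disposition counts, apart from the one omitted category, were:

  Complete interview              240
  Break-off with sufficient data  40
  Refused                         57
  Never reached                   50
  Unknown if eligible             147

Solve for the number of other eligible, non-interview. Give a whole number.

Top → 240 + 40 = 280
RR6 = 280 / D = 0.683
D = 280 / 0.683 = 410.0
Rest of base = 387
other eligible, non-interview = 410.0 − 387 ≈ 23

23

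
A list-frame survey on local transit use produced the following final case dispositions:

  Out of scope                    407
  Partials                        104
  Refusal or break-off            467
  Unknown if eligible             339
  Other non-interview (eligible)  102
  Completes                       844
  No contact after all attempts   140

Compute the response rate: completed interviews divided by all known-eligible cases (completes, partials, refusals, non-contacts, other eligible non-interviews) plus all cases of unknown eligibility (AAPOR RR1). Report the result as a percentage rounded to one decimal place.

Num: 844
Base: 844 + 104 + 467 + 140 + 102 + 339 = 1996
RR1 = 844 / 1996 = 0.4228

42.3%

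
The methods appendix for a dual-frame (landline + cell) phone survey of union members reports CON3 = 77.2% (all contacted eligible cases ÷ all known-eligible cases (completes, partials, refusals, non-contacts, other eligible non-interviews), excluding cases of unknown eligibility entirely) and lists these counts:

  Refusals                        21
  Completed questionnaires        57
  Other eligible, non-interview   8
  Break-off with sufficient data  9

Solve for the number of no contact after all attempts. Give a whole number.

Top = 57 + 9 + 21 + 8 = 95
CON3 = 95 / D = 0.772
D = 95 / 0.772 = 123.1
Remaining denominator categories sum to 95
no contact after all attempts = 123.1 − 95 ≈ 28

28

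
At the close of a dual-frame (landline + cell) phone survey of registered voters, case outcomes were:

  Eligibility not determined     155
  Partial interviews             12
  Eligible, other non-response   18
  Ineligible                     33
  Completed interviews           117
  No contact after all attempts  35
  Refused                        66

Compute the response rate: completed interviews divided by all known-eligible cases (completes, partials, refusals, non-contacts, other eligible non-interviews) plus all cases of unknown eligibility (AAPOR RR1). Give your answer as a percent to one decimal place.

Top → 117
Denom → 117 + 12 + 66 + 35 + 18 + 155 = 403
RR1 = 117 / 403 = 0.2903

29.0%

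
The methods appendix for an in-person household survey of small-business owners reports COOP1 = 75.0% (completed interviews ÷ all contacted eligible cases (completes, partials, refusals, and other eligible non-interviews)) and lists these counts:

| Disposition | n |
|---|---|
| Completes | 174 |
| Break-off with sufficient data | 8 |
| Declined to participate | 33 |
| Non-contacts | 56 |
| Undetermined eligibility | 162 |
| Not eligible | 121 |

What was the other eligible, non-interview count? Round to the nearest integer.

COOP1 = 174 / D = 0.750
D = 174 / 0.750 = 232.0
Other denominator terms total 215
other eligible, non-interview = 232.0 − 215 ≈ 17

17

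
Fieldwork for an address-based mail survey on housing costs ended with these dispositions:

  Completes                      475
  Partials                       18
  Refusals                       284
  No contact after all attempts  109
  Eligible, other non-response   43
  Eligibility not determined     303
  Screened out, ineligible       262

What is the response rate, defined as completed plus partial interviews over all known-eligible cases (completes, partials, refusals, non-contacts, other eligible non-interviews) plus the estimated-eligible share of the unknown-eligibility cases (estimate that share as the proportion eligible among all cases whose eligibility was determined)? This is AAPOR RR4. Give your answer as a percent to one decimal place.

Top: 475 + 18 = 493
Known eligible: 475 + 18 + 284 + 109 + 43 = 929
e = 929 / (929 + 262) = 929 / 1191 = 0.7800
Estimated eligible among unknowns: 0.7800 × 303 = 236.34
Denom: 929 + 236.34 = 1165.34
RR4 = 493 / 1165.34 = 0.4231

42.3%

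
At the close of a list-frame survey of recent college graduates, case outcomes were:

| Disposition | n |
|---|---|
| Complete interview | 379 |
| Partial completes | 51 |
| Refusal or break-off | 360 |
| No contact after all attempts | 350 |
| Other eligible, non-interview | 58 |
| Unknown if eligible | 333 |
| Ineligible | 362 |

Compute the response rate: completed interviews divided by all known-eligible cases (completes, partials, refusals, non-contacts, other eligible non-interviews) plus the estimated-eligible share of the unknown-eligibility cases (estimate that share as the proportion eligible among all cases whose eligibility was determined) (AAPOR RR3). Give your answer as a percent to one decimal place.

Top: 379
Determined eligible: 379 + 51 + 360 + 350 + 58 = 1198
e = 1198 / (1198 + 362) = 1198 / 1560 = 0.7679
Estimated eligible among unknowns: 0.7679 × 333 = 255.71
Denom: 1198 + 255.71 = 1453.71
RR3 = 379 / 1453.71 = 0.2607

26.1%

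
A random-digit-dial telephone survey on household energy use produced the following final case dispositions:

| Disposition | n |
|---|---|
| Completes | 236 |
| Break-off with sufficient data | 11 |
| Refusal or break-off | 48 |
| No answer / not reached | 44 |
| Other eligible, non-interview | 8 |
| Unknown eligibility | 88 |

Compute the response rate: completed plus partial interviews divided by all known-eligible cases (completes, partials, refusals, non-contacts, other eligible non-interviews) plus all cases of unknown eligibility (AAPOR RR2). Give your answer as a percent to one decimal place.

Top → 236 + 11 = 247
Denom → 236 + 11 + 48 + 44 + 8 + 88 = 435
RR2 = 247 / 435 = 0.5678

56.8%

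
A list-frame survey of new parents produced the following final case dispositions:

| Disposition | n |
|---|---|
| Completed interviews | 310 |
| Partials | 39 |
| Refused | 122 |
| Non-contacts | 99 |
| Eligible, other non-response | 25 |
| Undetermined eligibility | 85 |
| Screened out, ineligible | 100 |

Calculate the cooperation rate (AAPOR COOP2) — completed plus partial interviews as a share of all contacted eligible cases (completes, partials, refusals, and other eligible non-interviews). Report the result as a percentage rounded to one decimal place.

70.4%

Num: 310 + 39 = 349
Denom: 310 + 39 + 122 + 25 = 496
COOP2 = 349 / 496 = 0.7036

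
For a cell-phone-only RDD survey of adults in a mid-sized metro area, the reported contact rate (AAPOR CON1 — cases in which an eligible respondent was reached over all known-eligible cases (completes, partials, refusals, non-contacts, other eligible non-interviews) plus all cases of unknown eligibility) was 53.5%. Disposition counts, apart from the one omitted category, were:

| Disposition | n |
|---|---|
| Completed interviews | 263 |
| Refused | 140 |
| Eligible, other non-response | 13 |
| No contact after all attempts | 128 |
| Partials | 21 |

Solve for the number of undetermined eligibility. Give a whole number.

Numerator → 263 + 21 + 140 + 13 = 437
CON1 = 437 / D = 0.535
D = 437 / 0.535 = 816.8
Rest of base = 565
undetermined eligibility = 816.8 − 565 ≈ 252

252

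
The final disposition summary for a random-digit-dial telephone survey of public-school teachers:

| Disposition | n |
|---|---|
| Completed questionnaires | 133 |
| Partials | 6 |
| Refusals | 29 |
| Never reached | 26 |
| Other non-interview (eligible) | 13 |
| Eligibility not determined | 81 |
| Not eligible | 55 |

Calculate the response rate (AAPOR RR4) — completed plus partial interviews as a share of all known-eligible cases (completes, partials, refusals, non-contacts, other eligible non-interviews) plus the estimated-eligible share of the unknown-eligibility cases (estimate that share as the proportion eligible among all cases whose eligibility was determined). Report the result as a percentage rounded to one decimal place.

Num: 133 + 6 = 139
Eligible (known): 133 + 6 + 29 + 26 + 13 = 207
e = 207 / (207 + 55) = 207 / 262 = 0.7901
e × U: 0.7901 × 81 = 64.00
Base: 207 + 64.00 = 271.00
RR4 = 139 / 271.00 = 0.5129

51.3%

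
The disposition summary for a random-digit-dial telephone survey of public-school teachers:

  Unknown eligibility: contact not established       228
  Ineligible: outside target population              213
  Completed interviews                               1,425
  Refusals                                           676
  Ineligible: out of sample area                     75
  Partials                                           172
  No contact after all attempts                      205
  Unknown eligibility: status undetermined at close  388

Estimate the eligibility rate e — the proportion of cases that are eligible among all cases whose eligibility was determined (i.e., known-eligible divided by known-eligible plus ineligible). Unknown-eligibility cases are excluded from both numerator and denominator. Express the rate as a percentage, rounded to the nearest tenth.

89.6%

Unknown if eligible = 228 + 388 = 616
Out of scope = 213 + 75 = 288
Determined eligible → 1425 + 172 + 676 + 205 = 2478
e = 2478 / (2478 + 288) = 2478 / 2766 = 0.8959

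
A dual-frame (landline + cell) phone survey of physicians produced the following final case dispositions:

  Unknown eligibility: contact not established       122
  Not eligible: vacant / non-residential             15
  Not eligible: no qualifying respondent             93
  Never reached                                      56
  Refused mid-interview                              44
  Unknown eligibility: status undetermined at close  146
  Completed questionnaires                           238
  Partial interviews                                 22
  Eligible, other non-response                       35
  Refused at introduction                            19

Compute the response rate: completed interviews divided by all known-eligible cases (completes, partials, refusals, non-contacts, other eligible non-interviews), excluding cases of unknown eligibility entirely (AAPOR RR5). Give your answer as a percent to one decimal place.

Refused = 19 + 44 = 63
Undetermined eligibility = 122 + 146 = 268
Screened out, ineligible = 93 + 15 = 108
Top = 238
Base = 238 + 22 + 63 + 56 + 35 = 414
RR5 = 238 / 414 = 0.5749

57.5%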